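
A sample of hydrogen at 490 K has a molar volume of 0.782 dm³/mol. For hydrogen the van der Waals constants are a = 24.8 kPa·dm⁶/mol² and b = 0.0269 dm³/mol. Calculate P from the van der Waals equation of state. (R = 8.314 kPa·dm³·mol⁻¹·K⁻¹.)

P = RT/(V_m − b) − a/V_m²
RT/(V_m − b) = (8.314)(490)/(0.782 − 0.0269) = 4073.9/0.75510 = 5395.2 kPa
a/V_m² = 24.8/(0.782)² = 40.554 kPa
P = 5395.2 − 40.554 = 5355 kPa

P ≈ 5355 kPa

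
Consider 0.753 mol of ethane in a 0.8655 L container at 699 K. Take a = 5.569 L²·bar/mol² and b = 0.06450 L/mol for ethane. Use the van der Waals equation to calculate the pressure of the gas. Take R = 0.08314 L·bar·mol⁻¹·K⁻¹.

P ≈ 49.35 bar

P = nRT/(V − nb) − a n²/V²
nRT/(V − nb) = (0.753)(0.08314)(699)/(0.8655 − 0.753×0.06450) = 43.760/0.81693 = 53.566 bar
a n²/V² = (5.569)(0.753)²/(0.8655)² = 4.2153 bar
P = 53.566 − 4.2153 = 49.35 bar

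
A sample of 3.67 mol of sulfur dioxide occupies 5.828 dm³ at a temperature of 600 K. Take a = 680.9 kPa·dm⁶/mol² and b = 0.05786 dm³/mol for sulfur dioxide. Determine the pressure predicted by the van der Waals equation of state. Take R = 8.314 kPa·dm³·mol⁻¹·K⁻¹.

P ≈ 2990 kPa

P = nRT/(V − nb) − a n²/V²
nRT/(V − nb) = (3.67)(8.314)(600)/(5.828 − 3.67×0.05786) = 18307/5.6157 = 3260.0 kPa
a n²/V² = (680.9)(3.67)²/(5.828)² = 270.01 kPa
P = 3260.0 − 270.01 = 2990 kPa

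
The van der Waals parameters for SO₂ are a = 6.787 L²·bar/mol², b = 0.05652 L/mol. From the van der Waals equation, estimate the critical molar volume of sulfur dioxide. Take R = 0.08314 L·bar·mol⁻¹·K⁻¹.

V_m,c ≈ 0.1696 L/mol

For a van der Waals gas, V_m,c = 3b.
V_m,c = 3×0.05652 = 0.1696 L/mol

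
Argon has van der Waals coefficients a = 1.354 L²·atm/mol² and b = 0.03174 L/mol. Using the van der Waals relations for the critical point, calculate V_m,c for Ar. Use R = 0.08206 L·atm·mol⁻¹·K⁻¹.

For a van der Waals gas, V_m,c = 3b.
V_m,c = 3×0.03174 = 0.09522 L/mol

V_m,c ≈ 0.09522 L/mol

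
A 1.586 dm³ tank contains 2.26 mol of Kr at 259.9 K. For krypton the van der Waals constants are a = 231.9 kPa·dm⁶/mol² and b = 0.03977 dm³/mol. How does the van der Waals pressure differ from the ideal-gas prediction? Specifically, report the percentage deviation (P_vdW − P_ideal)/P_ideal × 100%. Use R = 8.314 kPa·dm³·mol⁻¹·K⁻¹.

Ideal: P_ideal = nRT/V = (2.26)(8.314)(259.9)/1.586 = 3079.08 kPa
vdW: P = nRT/(V − nb) − a n²/V² = 4883.43/1.49612 − 1184.45/2.51540 = 3264.06 − 470.879 = 2793.18 kPa
% deviation = (2793.18 − 3079.08)/3079.08 × 100% = -9.29%

-9.29 %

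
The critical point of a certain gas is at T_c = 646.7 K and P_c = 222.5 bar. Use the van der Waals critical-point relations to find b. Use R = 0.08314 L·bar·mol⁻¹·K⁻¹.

b ≈ 0.03021 L/mol

From T_c = 8a/(27Rb) and P_c = a/(27b²): b = R T_c/(8 P_c).
b = (0.08314)(646.7)/(8×222.5) = 53.767/1780.0 = 0.03021 L/mol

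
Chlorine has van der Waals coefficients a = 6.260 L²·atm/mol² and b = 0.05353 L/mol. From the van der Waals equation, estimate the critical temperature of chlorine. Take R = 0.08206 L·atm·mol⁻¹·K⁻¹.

For a van der Waals gas, T_c = 8a/(27Rb).
T_c = 8×6.260/(27×0.08206×0.05353) = 50.080/0.11860 = 422.3 K

T_c ≈ 422.3 K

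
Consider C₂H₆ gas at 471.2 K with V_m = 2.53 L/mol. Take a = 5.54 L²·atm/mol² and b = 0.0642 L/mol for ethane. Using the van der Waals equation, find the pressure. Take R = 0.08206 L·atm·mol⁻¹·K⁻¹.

P ≈ 14.82 atm

P = RT/(V_m − b) − a/V_m²
RT/(V_m − b) = (0.08206)(471.2)/(2.53 − 0.0642) = 38.667/2.4658 = 15.681 atm
a/V_m² = 5.54/(2.53)² = 0.86550 atm
P = 15.681 − 0.86550 = 14.82 atm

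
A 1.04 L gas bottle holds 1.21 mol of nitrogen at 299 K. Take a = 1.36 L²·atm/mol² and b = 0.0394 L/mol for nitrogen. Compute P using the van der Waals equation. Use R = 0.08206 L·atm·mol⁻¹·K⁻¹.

P = nRT/(V − nb) − a n²/V²
nRT/(V − nb) = (1.21)(0.08206)(299)/(1.04 − 1.21×0.0394) = 29.688/0.99233 = 29.917 atm
a n²/V² = (1.36)(1.21)²/(1.04)² = 1.8410 atm
P = 29.917 − 1.8410 = 28.08 atm

P ≈ 28.08 atm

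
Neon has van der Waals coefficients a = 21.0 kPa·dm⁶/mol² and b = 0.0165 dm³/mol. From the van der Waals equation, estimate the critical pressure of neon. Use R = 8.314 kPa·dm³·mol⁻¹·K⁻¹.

P_c ≈ 2857 kPa

For a van der Waals gas, P_c = a/(27b²).
P_c = 21.0/(27×(0.0165)²) = 21.0/0.0073508 = 2857 kPa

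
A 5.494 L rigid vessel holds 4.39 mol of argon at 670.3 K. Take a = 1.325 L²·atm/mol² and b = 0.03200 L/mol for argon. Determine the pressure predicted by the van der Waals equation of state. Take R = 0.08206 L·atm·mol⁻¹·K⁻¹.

P ≈ 44.26 atm

P = nRT/(V − nb) − a n²/V²
nRT/(V − nb) = (4.39)(0.08206)(670.3)/(5.494 − 4.39×0.03200) = 241.47/5.3535 = 45.105 atm
a n²/V² = (1.325)(4.39)²/(5.494)² = 0.84599 atm
P = 45.105 − 0.84599 = 44.26 atm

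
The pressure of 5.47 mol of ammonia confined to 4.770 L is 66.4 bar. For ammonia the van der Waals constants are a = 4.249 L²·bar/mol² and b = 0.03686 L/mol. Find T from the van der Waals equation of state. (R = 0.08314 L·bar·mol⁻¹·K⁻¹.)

T ≈ 723.1 K

T = (P + a n²/V²)(V − nb)/(nR)
P + a n²/V² = 66.4 + (4.249)(5.47)²/(4.770)² = 71.988 bar
V − nb = 4.770 − (5.47)(0.03686) = 4.5684 L
T = (71.988)(4.5684)/((5.47)(0.08314)) = 723.1 K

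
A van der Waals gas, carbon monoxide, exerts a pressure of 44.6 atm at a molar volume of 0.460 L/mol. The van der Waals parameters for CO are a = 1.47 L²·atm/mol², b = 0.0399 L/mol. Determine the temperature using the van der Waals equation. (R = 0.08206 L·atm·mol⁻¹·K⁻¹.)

T ≈ 263.9 K

T = (P + a/V_m²)(V_m − b)/R
P + a/V_m² = 44.6 + 1.47/(0.460)² = 51.547 atm
V_m − b = 0.460 − 0.0399 = 0.42010 L/mol
T = (51.547)(0.42010)/0.08206 = 263.9 K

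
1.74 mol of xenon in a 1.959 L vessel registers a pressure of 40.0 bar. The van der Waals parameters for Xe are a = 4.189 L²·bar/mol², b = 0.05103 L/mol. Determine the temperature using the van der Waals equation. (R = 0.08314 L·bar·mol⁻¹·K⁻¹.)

T = (P + a n²/V²)(V − nb)/(nR)
P + a n²/V² = 40.0 + (4.189)(1.74)²/(1.959)² = 43.305 bar
V − nb = 1.959 − (1.74)(0.05103) = 1.8702 L
T = (43.305)(1.8702)/((1.74)(0.08314)) = 559.8 K

T ≈ 559.8 K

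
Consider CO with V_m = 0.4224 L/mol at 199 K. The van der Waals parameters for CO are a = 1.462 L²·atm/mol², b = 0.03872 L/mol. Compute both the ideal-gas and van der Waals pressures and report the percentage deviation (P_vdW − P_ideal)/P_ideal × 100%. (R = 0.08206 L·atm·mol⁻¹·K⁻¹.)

Ideal: P_ideal = RT/V_m = (0.08206)(199)/0.4224 = 38.6599 atm
vdW: P = RT/(V_m − b) − a/V_m² = 16.3299/0.383680 − 1.462/0.178422 = 42.5612 − 8.19406 = 34.3671 atm
% deviation = (34.3671 − 38.6599)/38.6599 × 100% = -11.10%

-11.10 %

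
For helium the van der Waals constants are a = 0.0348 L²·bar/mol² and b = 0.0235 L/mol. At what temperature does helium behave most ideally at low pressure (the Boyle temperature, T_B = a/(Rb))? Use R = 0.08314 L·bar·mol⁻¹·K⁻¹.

T_B ≈ 17.81 K

For a van der Waals gas the second virial coefficient B₂ = b − a/(RT) vanishes at T_B = a/(Rb).
T_B = 0.0348/(0.08314×0.0235) = 0.0348/0.0019538 = 17.81 K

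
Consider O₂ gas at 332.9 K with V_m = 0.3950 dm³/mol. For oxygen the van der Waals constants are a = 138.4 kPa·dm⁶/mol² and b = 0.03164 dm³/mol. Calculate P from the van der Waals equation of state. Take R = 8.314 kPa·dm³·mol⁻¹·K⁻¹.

P = RT/(V_m − b) − a/V_m²
RT/(V_m − b) = (8.314)(332.9)/(0.3950 − 0.03164) = 2767.7/0.36336 = 7617.0 kPa
a/V_m² = 138.4/(0.3950)² = 887.04 kPa
P = 7617.0 − 887.04 = 6730 kPa

P ≈ 6730 kPa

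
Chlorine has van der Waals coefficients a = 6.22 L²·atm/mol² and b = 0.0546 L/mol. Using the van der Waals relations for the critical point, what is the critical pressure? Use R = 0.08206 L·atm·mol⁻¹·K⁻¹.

For a van der Waals gas, P_c = a/(27b²).
P_c = 6.22/(27×(0.0546)²) = 6.22/0.080491 = 77.28 atm

P_c ≈ 77.28 atm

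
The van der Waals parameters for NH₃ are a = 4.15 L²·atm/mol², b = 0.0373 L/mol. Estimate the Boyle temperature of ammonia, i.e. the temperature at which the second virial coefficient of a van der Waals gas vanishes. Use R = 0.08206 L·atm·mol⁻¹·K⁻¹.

T_B ≈ 1356 K

For a van der Waals gas the second virial coefficient B₂ = b − a/(RT) vanishes at T_B = a/(Rb).
T_B = 4.15/(0.08206×0.0373) = 4.15/0.0030608 = 1356 K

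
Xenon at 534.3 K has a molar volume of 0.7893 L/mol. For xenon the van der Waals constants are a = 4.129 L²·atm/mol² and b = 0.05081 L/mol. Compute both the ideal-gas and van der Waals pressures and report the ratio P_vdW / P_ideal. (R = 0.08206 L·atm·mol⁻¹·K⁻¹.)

Ideal: P_ideal = RT/V_m = (0.08206)(534.3)/0.7893 = 55.5488 atm
vdW: P = RT/(V_m − b) − a/V_m² = 43.8447/0.738490 − 4.129/0.622994 = 59.3707 − 6.62767 = 52.7430 atm
Ratio = 52.7430/55.5488 = 0.9495

P_vdW / P_ideal ≈ 0.9495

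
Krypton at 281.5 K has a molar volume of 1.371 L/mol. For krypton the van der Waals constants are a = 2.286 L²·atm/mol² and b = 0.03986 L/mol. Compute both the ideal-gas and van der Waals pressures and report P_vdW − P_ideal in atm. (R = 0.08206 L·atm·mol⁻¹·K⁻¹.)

ΔP ≈ -0.712 atm

Ideal: P_ideal = RT/V_m = (0.08206)(281.5)/1.371 = 16.8489 atm
vdW: P = RT/(V_m − b) − a/V_m² = 23.0999/1.33114 − 2.286/1.87964 = 17.3535 − 1.21619 = 16.1373 atm
ΔP = 16.1373 − 16.8489 = -0.712 atm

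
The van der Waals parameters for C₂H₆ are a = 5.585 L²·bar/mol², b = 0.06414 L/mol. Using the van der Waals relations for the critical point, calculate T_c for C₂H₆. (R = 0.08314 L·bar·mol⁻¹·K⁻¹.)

T_c ≈ 310.3 K

For a van der Waals gas, T_c = 8a/(27Rb).
T_c = 8×5.585/(27×0.08314×0.06414) = 44.680/0.14398 = 310.3 K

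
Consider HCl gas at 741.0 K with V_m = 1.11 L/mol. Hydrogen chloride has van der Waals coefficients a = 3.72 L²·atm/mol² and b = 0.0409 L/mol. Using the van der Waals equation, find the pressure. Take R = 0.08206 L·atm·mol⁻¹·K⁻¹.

P = RT/(V_m − b) − a/V_m²
RT/(V_m − b) = (0.08206)(741.0)/(1.11 − 0.0409) = 60.806/1.0691 = 56.876 atm
a/V_m² = 3.72/(1.11)² = 3.0192 atm
P = 56.876 − 3.0192 = 53.86 atm

P ≈ 53.86 atm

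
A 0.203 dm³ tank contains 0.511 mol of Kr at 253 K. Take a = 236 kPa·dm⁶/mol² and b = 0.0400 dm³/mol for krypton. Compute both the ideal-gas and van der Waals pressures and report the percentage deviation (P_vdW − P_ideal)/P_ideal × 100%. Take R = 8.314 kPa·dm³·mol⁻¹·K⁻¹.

Ideal: P_ideal = nRT/V = (0.511)(8.314)(253)/0.203 = 5294.87 kPa
vdW: P = nRT/(V − nb) − a n²/V² = 1074.86/0.182560 − 61.6246/0.0412090 = 5887.71 − 1495.42 = 4392.29 kPa
% deviation = (4392.29 − 5294.87)/5294.87 × 100% = -17.05%

-17.05 %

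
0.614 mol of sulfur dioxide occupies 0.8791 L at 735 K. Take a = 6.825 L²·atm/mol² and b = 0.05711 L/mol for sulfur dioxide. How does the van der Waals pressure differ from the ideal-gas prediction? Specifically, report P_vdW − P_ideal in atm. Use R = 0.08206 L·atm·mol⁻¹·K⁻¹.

Ideal: P_ideal = nRT/V = (0.614)(0.08206)(735)/0.8791 = 42.1259 atm
vdW: P = nRT/(V − nb) − a n²/V² = 37.0329/0.844034 − 2.57300/0.772817 = 43.8761 − 3.32938 = 40.5467 atm
ΔP = 40.5467 − 42.1259 = -1.579 atm

ΔP ≈ -1.579 atm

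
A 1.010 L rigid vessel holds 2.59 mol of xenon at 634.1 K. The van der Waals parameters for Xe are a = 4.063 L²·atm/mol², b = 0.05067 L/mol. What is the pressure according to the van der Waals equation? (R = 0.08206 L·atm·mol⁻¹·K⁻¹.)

P ≈ 126.6 atm

P = nRT/(V − nb) − a n²/V²
nRT/(V − nb) = (2.59)(0.08206)(634.1)/(1.010 − 2.59×0.05067) = 134.77/0.87876 = 153.36 atm
a n²/V² = (4.063)(2.59)²/(1.010)² = 26.718 atm
P = 153.36 − 26.718 = 126.6 atm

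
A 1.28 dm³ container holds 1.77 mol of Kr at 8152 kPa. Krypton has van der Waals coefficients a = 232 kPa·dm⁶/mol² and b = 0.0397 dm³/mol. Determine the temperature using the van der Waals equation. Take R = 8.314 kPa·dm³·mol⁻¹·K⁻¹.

T ≈ 706.6 K

T = (P + a n²/V²)(V − nb)/(nR)
P + a n²/V² = 8152 + (232)(1.77)²/(1.28)² = 8595.6 kPa
V − nb = 1.28 − (1.77)(0.0397) = 1.2097 dm³
T = (8595.6)(1.2097)/((1.77)(8.314)) = 706.6 K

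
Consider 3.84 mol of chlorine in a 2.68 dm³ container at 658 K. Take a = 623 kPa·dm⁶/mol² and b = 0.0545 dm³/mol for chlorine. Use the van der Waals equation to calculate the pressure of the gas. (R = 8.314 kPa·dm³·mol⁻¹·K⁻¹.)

P = nRT/(V − nb) − a n²/V²
nRT/(V − nb) = (3.84)(8.314)(658)/(2.68 − 3.84×0.0545) = 21007/2.4707 = 8502.4 kPa
a n²/V² = (623)(3.84)²/(2.68)² = 1279.0 kPa
P = 8502.4 − 1279.0 = 7223 kPa

P ≈ 7223 kPa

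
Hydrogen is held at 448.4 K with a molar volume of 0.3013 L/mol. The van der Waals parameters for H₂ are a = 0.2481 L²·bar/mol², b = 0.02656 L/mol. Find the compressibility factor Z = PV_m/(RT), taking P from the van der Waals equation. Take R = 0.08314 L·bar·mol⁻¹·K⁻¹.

P = RT/(V_m − b) − a/V_m² = (0.08314)(448.4)/(0.3013 − 0.02656) − 0.2481/(0.3013)²
  = 37.280/0.27474 − 2.7329 = 135.69 − 2.7329 = 132.96 bar
Z = PV_m/(RT) = (132.96)(0.3013)/((0.08314)(448.4)) = 40.061/37.280 = 1.075

Z ≈ 1.075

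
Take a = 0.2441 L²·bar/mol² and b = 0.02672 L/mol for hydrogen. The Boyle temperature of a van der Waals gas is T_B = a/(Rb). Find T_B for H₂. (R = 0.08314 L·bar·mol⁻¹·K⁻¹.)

For a van der Waals gas the second virial coefficient B₂ = b − a/(RT) vanishes at T_B = a/(Rb).
T_B = 0.2441/(0.08314×0.02672) = 0.2441/0.0022215 = 109.9 K

T_B ≈ 109.9 K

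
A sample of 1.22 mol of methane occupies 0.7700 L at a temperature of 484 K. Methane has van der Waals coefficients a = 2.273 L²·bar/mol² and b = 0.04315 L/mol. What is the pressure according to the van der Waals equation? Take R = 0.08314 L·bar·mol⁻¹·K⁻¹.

P = nRT/(V − nb) − a n²/V²
nRT/(V − nb) = (1.22)(0.08314)(484)/(0.7700 − 1.22×0.04315) = 49.093/0.71736 = 68.436 bar
a n²/V² = (2.273)(1.22)²/(0.7700)² = 5.7061 bar
P = 68.436 − 5.7061 = 62.73 bar

P ≈ 62.73 bar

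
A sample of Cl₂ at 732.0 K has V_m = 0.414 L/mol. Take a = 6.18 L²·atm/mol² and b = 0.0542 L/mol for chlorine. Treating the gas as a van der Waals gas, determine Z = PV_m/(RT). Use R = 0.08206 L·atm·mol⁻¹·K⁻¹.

Z ≈ 0.9021

P = RT/(V_m − b) − a/V_m² = (0.08206)(732.0)/(0.414 − 0.0542) − 6.18/(0.414)²
  = 60.068/0.35980 − 36.057 = 166.95 − 36.057 = 130.89 atm
Z = PV_m/(RT) = (130.89)(0.414)/((0.08206)(732.0)) = 54.188/60.068 = 0.9021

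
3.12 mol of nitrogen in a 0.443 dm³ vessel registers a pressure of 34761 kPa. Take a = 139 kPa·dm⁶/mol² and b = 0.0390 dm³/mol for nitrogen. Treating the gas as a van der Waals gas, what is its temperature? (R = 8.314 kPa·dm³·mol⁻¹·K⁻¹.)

T ≈ 516.0 K

T = (P + a n²/V²)(V − nb)/(nR)
P + a n²/V² = 34761 + (139)(3.12)²/(0.443)² = 41656 kPa
V − nb = 0.443 − (3.12)(0.0390) = 0.32132 dm³
T = (41656)(0.32132)/((3.12)(8.314)) = 516.0 K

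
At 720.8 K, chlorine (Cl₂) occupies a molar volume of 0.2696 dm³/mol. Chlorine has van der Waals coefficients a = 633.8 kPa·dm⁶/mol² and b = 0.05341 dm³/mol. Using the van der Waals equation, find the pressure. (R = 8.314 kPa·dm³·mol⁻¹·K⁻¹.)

P = RT/(V_m − b) − a/V_m²
RT/(V_m − b) = (8.314)(720.8)/(0.2696 − 0.05341) = 5992.7/0.21619 = 27720 kPa
a/V_m² = 633.8/(0.2696)² = 8719.9 kPa
P = 27720 − 8719.9 = 19000 kPa

P ≈ 19000 kPa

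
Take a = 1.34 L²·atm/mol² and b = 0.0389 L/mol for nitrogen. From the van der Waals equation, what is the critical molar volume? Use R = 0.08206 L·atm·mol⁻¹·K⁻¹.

For a van der Waals gas, V_m,c = 3b.
V_m,c = 3×0.0389 = 0.1167 L/mol

V_m,c ≈ 0.1167 L/mol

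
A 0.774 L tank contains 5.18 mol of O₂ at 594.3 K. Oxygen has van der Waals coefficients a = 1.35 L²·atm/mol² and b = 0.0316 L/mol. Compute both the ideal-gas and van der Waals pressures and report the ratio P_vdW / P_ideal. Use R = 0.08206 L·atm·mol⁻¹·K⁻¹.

P_vdW / P_ideal ≈ 1.083

Ideal: P_ideal = nRT/V = (5.18)(0.08206)(594.3)/0.774 = 326.382 atm
vdW: P = nRT/(V − nb) − a n²/V² = 252.620/0.610312 − 36.2237/0.599076 = 413.919 − 60.4660 = 353.453 atm
Ratio = 353.453/326.382 = 1.083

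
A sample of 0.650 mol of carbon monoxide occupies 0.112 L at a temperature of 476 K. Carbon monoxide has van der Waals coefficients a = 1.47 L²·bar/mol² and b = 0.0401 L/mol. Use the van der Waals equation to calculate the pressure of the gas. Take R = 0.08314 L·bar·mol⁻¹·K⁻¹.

P ≈ 249.8 bar

P = nRT/(V − nb) − a n²/V²
nRT/(V − nb) = (0.650)(0.08314)(476)/(0.112 − 0.650×0.0401) = 25.724/0.085935 = 299.34 bar
a n²/V² = (1.47)(0.650)²/(0.112)² = 49.512 bar
P = 299.34 − 49.512 = 249.8 bar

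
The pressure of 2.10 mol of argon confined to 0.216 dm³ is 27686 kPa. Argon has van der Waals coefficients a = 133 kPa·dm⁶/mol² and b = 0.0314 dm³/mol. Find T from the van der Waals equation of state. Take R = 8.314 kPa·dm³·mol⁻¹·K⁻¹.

T = (P + a n²/V²)(V − nb)/(nR)
P + a n²/V² = 27686 + (133)(2.10)²/(0.216)² = 40257 kPa
V − nb = 0.216 − (2.10)(0.0314) = 0.15006 dm³
T = (40257)(0.15006)/((2.10)(8.314)) = 346.0 K

T ≈ 346.0 K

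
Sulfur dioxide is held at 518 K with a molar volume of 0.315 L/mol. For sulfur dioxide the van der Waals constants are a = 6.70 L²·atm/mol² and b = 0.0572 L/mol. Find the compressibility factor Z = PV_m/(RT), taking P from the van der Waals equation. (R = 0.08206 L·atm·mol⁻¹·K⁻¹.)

Z ≈ 0.7215

P = RT/(V_m − b) − a/V_m² = (0.08206)(518)/(0.315 − 0.0572) − 6.70/(0.315)²
  = 42.507/0.25780 − 67.523 = 164.88 − 67.523 = 97.36 atm
Z = PV_m/(RT) = (97.36)(0.315)/((0.08206)(518)) = 30.668/42.507 = 0.7215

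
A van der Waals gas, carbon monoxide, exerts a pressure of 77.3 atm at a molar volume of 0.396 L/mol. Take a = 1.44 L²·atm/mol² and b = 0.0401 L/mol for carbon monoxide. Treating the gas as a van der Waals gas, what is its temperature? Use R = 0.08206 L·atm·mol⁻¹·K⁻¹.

T ≈ 375.1 K

T = (P + a/V_m²)(V_m − b)/R
P + a/V_m² = 77.3 + 1.44/(0.396)² = 86.483 atm
V_m − b = 0.396 − 0.0401 = 0.35590 L/mol
T = (86.483)(0.35590)/0.08206 = 375.1 K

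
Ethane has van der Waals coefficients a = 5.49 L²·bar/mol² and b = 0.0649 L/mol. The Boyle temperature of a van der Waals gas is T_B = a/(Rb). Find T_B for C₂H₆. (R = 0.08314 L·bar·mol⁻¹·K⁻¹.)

T_B ≈ 1017 K

For a van der Waals gas the second virial coefficient B₂ = b − a/(RT) vanishes at T_B = a/(Rb).
T_B = 5.49/(0.08314×0.0649) = 5.49/0.0053958 = 1017 K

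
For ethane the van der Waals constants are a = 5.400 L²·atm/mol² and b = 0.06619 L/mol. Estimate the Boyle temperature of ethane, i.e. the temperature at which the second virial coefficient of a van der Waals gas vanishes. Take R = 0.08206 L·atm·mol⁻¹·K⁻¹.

For a van der Waals gas the second virial coefficient B₂ = b − a/(RT) vanishes at T_B = a/(Rb).
T_B = 5.400/(0.08206×0.06619) = 5.400/0.0054316 = 994.2 K

T_B ≈ 994.2 K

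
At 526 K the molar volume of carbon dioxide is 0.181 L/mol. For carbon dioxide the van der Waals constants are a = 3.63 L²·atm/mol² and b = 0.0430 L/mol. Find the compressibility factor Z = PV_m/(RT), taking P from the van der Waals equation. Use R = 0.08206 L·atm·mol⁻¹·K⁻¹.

Z ≈ 0.8470

P = RT/(V_m − b) − a/V_m² = (0.08206)(526)/(0.181 − 0.0430) − 3.63/(0.181)²
  = 43.164/0.13800 − 110.80 = 312.78 − 110.80 = 201.98 atm
Z = PV_m/(RT) = (201.98)(0.181)/((0.08206)(526)) = 36.558/43.164 = 0.8470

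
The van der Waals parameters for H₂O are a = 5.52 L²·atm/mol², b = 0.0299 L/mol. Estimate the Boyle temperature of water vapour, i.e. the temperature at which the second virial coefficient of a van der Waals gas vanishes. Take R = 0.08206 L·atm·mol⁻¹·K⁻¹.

T_B ≈ 2250 K

For a van der Waals gas the second virial coefficient B₂ = b − a/(RT) vanishes at T_B = a/(Rb).
T_B = 5.52/(0.08206×0.0299) = 5.52/0.0024536 = 2250 K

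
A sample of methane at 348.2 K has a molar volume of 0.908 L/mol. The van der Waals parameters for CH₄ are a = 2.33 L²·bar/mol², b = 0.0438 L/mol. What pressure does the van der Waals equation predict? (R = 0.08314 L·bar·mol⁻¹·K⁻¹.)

P ≈ 30.67 bar

P = RT/(V_m − b) − a/V_m²
RT/(V_m − b) = (0.08314)(348.2)/(0.908 − 0.0438) = 28.949/0.86420 = 33.498 bar
a/V_m² = 2.33/(0.908)² = 2.8261 bar
P = 33.498 − 2.8261 = 30.67 bar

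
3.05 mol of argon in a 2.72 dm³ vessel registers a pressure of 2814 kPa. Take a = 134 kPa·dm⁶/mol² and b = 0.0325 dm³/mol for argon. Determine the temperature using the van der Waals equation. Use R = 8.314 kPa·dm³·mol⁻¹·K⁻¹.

T ≈ 308.3 K

T = (P + a n²/V²)(V − nb)/(nR)
P + a n²/V² = 2814 + (134)(3.05)²/(2.72)² = 2982.5 kPa
V − nb = 2.72 − (3.05)(0.0325) = 2.6209 dm³
T = (2982.5)(2.6209)/((3.05)(8.314)) = 308.3 K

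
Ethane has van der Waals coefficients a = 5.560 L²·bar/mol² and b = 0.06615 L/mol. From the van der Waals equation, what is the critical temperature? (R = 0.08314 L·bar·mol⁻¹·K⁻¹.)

T_c ≈ 299.5 K

For a van der Waals gas, T_c = 8a/(27Rb).
T_c = 8×5.560/(27×0.08314×0.06615) = 44.480/0.14849 = 299.5 K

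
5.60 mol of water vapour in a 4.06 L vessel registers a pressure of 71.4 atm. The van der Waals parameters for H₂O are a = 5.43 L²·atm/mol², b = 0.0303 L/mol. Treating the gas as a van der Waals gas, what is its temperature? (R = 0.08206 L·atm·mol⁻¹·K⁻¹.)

T = (P + a n²/V²)(V − nb)/(nR)
P + a n²/V² = 71.4 + (5.43)(5.60)²/(4.06)² = 81.731 atm
V − nb = 4.06 − (5.60)(0.0303) = 3.8903 L
T = (81.731)(3.8903)/((5.60)(0.08206)) = 691.9 K

T ≈ 691.9 K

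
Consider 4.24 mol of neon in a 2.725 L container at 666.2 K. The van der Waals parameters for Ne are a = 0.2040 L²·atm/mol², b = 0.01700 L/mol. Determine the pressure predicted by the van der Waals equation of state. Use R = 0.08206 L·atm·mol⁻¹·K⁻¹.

P ≈ 86.88 atm

P = nRT/(V − nb) − a n²/V²
nRT/(V − nb) = (4.24)(0.08206)(666.2)/(2.725 − 4.24×0.01700) = 231.79/2.6529 = 87.372 atm
a n²/V² = (0.2040)(4.24)²/(2.725)² = 0.49389 atm
P = 87.372 − 0.49389 = 86.88 atm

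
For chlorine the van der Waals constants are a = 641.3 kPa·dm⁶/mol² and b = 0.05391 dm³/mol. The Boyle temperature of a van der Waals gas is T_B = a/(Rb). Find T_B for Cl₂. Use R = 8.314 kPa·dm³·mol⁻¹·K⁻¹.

For a van der Waals gas the second virial coefficient B₂ = b − a/(RT) vanishes at T_B = a/(Rb).
T_B = 641.3/(8.314×0.05391) = 641.3/0.44821 = 1431 K

T_B ≈ 1431 K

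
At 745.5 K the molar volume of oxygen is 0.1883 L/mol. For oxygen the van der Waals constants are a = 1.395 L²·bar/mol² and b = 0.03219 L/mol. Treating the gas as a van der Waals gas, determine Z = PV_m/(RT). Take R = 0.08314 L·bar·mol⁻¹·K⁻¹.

P = RT/(V_m − b) − a/V_m² = (0.08314)(745.5)/(0.1883 − 0.03219) − 1.395/(0.1883)²
  = 61.981/0.15611 − 39.344 = 397.03 − 39.344 = 357.69 bar
Z = PV_m/(RT) = (357.69)(0.1883)/((0.08314)(745.5)) = 67.353/61.981 = 1.087

Z ≈ 1.087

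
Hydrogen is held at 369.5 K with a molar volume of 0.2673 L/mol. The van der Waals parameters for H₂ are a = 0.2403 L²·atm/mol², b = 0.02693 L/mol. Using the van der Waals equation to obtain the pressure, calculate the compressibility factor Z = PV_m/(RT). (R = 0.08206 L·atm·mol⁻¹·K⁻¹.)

P = RT/(V_m − b) − a/V_m² = (0.08206)(369.5)/(0.2673 − 0.02693) − 0.2403/(0.2673)²
  = 30.321/0.24037 − 3.3632 = 126.14 − 3.3632 = 122.78 atm
Z = PV_m/(RT) = (122.78)(0.2673)/((0.08206)(369.5)) = 32.819/30.321 = 1.082

Z ≈ 1.082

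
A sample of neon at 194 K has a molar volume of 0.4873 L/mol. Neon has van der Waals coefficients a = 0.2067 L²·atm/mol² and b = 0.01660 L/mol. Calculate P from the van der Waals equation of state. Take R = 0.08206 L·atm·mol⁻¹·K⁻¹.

P = RT/(V_m − b) − a/V_m²
RT/(V_m − b) = (0.08206)(194)/(0.4873 − 0.01660) = 15.920/0.47070 = 33.822 atm
a/V_m² = 0.2067/(0.4873)² = 0.87046 atm
P = 33.822 − 0.87046 = 32.95 atm

P ≈ 32.95 atm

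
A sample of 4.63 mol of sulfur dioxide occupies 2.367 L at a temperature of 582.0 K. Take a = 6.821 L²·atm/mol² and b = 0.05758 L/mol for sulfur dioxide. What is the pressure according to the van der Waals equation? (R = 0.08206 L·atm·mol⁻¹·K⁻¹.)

P ≈ 79.18 atm

P = nRT/(V − nb) − a n²/V²
nRT/(V − nb) = (4.63)(0.08206)(582.0)/(2.367 − 4.63×0.05758) = 221.12/2.1004 = 105.28 atm
a n²/V² = (6.821)(4.63)²/(2.367)² = 26.098 atm
P = 105.28 − 26.098 = 79.18 atm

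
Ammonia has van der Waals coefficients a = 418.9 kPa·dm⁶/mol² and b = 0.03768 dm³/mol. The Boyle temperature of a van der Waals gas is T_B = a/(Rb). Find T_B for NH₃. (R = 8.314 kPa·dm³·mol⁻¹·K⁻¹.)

For a van der Waals gas the second virial coefficient B₂ = b − a/(RT) vanishes at T_B = a/(Rb).
T_B = 418.9/(8.314×0.03768) = 418.9/0.31327 = 1337 K

T_B ≈ 1337 K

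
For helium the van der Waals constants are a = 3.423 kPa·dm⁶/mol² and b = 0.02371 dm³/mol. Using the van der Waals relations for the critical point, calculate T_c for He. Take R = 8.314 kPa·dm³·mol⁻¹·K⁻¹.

T_c ≈ 5.145 K

For a van der Waals gas, T_c = 8a/(27Rb).
T_c = 8×3.423/(27×8.314×0.02371) = 27.384/5.3224 = 5.145 K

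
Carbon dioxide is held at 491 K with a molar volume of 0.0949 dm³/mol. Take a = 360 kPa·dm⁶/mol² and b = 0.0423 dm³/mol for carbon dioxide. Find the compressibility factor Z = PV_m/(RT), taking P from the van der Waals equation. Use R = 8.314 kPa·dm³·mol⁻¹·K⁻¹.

P = RT/(V_m − b) − a/V_m² = (8.314)(491)/(0.0949 − 0.0423) − 360/(0.0949)²
  = 4082.2/0.052600 − 39973 = 77608 − 39973 = 37635 kPa
Z = PV_m/(RT) = (37635)(0.0949)/((8.314)(491)) = 3571.6/4082.2 = 0.8749

Z ≈ 0.8749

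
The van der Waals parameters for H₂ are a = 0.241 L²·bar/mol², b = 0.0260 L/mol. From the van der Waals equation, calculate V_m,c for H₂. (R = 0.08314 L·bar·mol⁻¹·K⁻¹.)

V_m,c ≈ 0.07800 L/mol

For a van der Waals gas, V_m,c = 3b.
V_m,c = 3×0.0260 = 0.07800 L/mol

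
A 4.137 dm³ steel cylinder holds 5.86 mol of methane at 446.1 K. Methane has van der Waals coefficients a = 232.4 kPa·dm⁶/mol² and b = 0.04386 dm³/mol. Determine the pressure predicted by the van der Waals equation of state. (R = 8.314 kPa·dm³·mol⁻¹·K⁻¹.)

P ≈ 5135 kPa

P = nRT/(V − nb) − a n²/V²
nRT/(V − nb) = (5.86)(8.314)(446.1)/(4.137 − 5.86×0.04386) = 21734/3.8800 = 5601.5 kPa
a n²/V² = (232.4)(5.86)²/(4.137)² = 466.29 kPa
P = 5601.5 − 466.29 = 5135 kPa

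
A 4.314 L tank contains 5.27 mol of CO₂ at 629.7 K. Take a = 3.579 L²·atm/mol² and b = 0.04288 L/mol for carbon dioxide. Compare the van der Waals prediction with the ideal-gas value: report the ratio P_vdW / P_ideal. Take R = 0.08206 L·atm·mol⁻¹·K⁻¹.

Ideal: P_ideal = nRT/V = (5.27)(0.08206)(629.7)/4.314 = 63.1242 atm
vdW: P = nRT/(V − nb) − a n²/V² = 272.318/4.08802 − 99.3992/18.6106 = 66.6137 − 5.34100 = 61.2727 atm
Ratio = 61.2727/63.1242 = 0.9707

P_vdW / P_ideal ≈ 0.9707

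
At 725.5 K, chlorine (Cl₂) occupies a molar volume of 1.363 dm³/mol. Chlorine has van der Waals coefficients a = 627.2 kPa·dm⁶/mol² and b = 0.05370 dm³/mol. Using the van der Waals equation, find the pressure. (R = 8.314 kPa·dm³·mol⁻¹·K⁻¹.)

P = RT/(V_m − b) − a/V_m²
RT/(V_m − b) = (8.314)(725.5)/(1.363 − 0.05370) = 6031.8/1.3093 = 4606.9 kPa
a/V_m² = 627.2/(1.363)² = 337.61 kPa
P = 4606.9 − 337.61 = 4269 kPa

P ≈ 4269 kPa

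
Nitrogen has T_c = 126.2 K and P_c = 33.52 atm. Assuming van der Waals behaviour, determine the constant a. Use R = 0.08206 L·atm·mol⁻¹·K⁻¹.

From T_c = 8a/(27Rb) and P_c = a/(27b²): a = 27 R² T_c²/(64 P_c).
a = 27×(0.08206)²×(126.2)²/(64×33.52) = 2895.6/2145.3 = 1.350 L²·atm/mol²

a ≈ 1.350 L²·atm/mol²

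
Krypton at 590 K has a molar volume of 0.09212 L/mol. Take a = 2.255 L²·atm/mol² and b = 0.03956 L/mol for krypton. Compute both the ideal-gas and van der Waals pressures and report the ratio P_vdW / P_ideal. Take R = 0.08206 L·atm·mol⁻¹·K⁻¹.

P_vdW / P_ideal ≈ 1.247

Ideal: P_ideal = RT/V_m = (0.08206)(590)/0.09212 = 525.569 atm
vdW: P = RT/(V_m − b) − a/V_m² = 48.4154/0.0525600 − 2.255/0.00848609 = 921.145 − 265.729 = 655.416 atm
Ratio = 655.416/525.569 = 1.247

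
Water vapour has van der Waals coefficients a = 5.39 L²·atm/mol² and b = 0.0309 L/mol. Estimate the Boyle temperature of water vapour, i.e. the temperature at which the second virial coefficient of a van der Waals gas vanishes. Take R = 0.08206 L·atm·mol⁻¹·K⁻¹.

T_B ≈ 2126 K

For a van der Waals gas the second virial coefficient B₂ = b − a/(RT) vanishes at T_B = a/(Rb).
T_B = 5.39/(0.08206×0.0309) = 5.39/0.0025357 = 2126 K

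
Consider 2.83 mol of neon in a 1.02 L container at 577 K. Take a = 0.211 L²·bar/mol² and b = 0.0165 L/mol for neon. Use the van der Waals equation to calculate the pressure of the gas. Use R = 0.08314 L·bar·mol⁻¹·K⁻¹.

P ≈ 137.9 bar

P = nRT/(V − nb) − a n²/V²
nRT/(V − nb) = (2.83)(0.08314)(577)/(1.02 − 2.83×0.0165) = 135.76/0.97331 = 139.48 bar
a n²/V² = (0.211)(2.83)²/(1.02)² = 1.6243 bar
P = 139.48 − 1.6243 = 137.9 bar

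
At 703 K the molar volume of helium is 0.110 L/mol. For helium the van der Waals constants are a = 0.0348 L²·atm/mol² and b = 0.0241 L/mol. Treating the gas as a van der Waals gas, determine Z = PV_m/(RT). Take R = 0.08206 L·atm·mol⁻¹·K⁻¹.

Z ≈ 1.275

P = RT/(V_m − b) − a/V_m² = (0.08206)(703)/(0.110 − 0.0241) − 0.0348/(0.110)²
  = 57.688/0.085900 − 2.8760 = 671.57 − 2.8760 = 668.69 atm
Z = PV_m/(RT) = (668.69)(0.110)/((0.08206)(703)) = 73.556/57.688 = 1.275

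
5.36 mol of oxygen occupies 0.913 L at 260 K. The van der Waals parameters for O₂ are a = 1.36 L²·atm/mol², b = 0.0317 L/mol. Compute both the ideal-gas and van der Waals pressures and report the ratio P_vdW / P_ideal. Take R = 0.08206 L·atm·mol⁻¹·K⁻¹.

P_vdW / P_ideal ≈ 0.8544

Ideal: P_ideal = nRT/V = (5.36)(0.08206)(260)/0.913 = 125.256 atm
vdW: P = nRT/(V − nb) − a n²/V² = 114.359/0.743088 − 39.0723/0.833569 = 153.897 − 46.8735 = 107.024 atm
Ratio = 107.024/125.256 = 0.8544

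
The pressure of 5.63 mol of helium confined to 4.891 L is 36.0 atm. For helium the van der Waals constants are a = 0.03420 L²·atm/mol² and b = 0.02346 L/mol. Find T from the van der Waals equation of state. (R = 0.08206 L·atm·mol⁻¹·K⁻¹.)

T ≈ 371.3 K

T = (P + a n²/V²)(V − nb)/(nR)
P + a n²/V² = 36.0 + (0.03420)(5.63)²/(4.891)² = 36.045 atm
V − nb = 4.891 − (5.63)(0.02346) = 4.7589 L
T = (36.045)(4.7589)/((5.63)(0.08206)) = 371.3 K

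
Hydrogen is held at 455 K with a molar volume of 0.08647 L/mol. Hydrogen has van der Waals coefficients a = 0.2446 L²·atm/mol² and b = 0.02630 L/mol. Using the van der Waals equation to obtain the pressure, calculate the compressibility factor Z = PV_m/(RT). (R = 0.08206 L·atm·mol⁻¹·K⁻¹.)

P = RT/(V_m − b) − a/V_m² = (0.08206)(455)/(0.08647 − 0.02630) − 0.2446/(0.08647)²
  = 37.337/0.060170 − 32.713 = 620.53 − 32.713 = 587.82 atm
Z = PV_m/(RT) = (587.82)(0.08647)/((0.08206)(455)) = 50.829/37.337 = 1.361

Z ≈ 1.361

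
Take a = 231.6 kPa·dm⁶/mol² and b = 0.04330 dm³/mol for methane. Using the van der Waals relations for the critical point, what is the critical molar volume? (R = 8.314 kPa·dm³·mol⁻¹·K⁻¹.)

For a van der Waals gas, V_m,c = 3b.
V_m,c = 3×0.04330 = 0.1299 dm³/mol

V_m,c ≈ 0.1299 dm³/mol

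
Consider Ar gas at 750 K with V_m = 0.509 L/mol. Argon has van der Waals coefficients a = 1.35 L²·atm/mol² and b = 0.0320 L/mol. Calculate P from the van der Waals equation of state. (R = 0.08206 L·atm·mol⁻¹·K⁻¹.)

P = RT/(V_m − b) − a/V_m²
RT/(V_m − b) = (0.08206)(750)/(0.509 − 0.0320) = 61.545/0.47700 = 129.03 atm
a/V_m² = 1.35/(0.509)² = 5.2107 atm
P = 129.03 − 5.2107 = 123.8 atm

P ≈ 123.8 atm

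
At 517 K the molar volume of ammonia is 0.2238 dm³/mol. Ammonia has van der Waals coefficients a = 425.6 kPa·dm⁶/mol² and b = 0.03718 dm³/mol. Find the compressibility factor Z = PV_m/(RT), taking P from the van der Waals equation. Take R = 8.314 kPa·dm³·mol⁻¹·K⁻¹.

Z ≈ 0.7568

P = RT/(V_m − b) − a/V_m² = (8.314)(517)/(0.2238 − 0.03718) − 425.6/(0.2238)²
  = 4298.3/0.18662 − 8497.3 = 23032 − 8497.3 = 14535 kPa
Z = PV_m/(RT) = (14535)(0.2238)/((8.314)(517)) = 3252.9/4298.3 = 0.7568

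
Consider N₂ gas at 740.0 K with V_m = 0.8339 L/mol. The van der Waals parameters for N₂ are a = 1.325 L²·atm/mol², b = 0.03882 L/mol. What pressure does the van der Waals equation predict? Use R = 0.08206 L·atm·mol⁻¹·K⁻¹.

P ≈ 74.47 atm

P = RT/(V_m − b) − a/V_m²
RT/(V_m − b) = (0.08206)(740.0)/(0.8339 − 0.03882) = 60.724/0.79508 = 76.375 atm
a/V_m² = 1.325/(0.8339)² = 1.9054 atm
P = 76.375 − 1.9054 = 74.47 atm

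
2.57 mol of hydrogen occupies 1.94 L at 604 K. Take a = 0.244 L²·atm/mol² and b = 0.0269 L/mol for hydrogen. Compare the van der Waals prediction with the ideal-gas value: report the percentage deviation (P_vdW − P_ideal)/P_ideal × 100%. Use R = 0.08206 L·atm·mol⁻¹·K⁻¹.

Ideal: P_ideal = nRT/V = (2.57)(0.08206)(604)/1.94 = 65.6598 atm
vdW: P = nRT/(V − nb) − a n²/V² = 127.380/1.87087 − 1.61160/3.76360 = 68.0860 − 0.428207 = 67.6578 atm
% deviation = (67.6578 − 65.6598)/65.6598 × 100% = 3.04%

3.04 %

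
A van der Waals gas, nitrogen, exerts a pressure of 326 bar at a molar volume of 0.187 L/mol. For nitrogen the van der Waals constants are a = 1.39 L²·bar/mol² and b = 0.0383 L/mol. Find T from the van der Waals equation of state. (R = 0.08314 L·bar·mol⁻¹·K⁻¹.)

T ≈ 654.2 K

T = (P + a/V_m²)(V_m − b)/R
P + a/V_m² = 326 + 1.39/(0.187)² = 365.75 bar
V_m − b = 0.187 − 0.0383 = 0.14870 L/mol
T = (365.75)(0.14870)/0.08314 = 654.2 K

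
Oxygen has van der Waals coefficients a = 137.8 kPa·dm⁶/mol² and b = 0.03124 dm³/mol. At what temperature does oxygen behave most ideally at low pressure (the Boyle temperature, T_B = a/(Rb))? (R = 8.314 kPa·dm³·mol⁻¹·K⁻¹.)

For a van der Waals gas the second virial coefficient B₂ = b − a/(RT) vanishes at T_B = a/(Rb).
T_B = 137.8/(8.314×0.03124) = 137.8/0.25973 = 530.6 K

T_B ≈ 530.6 K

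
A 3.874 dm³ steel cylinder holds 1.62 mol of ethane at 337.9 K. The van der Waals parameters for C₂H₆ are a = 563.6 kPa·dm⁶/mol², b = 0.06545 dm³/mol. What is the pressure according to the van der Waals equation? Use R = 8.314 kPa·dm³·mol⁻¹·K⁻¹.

P ≈ 1109 kPa

P = nRT/(V − nb) − a n²/V²
nRT/(V − nb) = (1.62)(8.314)(337.9)/(3.874 − 1.62×0.06545) = 4551.1/3.7680 = 1207.8 kPa
a n²/V² = (563.6)(1.62)²/(3.874)² = 98.556 kPa
P = 1207.8 − 98.556 = 1109 kPa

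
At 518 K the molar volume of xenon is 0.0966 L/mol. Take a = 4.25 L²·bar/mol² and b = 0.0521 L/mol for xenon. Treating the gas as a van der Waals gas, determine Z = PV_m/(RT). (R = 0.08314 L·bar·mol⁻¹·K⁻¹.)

P = RT/(V_m − b) − a/V_m² = (0.08314)(518)/(0.0966 − 0.0521) − 4.25/(0.0966)²
  = 43.067/0.044500 − 455.44 = 967.80 − 455.44 = 512.36 bar
Z = PV_m/(RT) = (512.36)(0.0966)/((0.08314)(518)) = 49.494/43.067 = 1.149

Z ≈ 1.149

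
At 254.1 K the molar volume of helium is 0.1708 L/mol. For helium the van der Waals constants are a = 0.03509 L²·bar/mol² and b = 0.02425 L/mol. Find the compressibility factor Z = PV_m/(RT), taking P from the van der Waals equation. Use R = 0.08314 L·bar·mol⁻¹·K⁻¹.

Z ≈ 1.156

P = RT/(V_m − b) − a/V_m² = (0.08314)(254.1)/(0.1708 − 0.02425) − 0.03509/(0.1708)²
  = 21.126/0.14655 − 1.2028 = 144.16 − 1.2028 = 142.96 bar
Z = PV_m/(RT) = (142.96)(0.1708)/((0.08314)(254.1)) = 24.418/21.126 = 1.156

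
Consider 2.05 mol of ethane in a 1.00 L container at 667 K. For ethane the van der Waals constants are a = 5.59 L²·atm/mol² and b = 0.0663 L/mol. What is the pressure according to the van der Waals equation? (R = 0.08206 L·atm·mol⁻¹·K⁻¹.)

P ≈ 106.4 atm

P = nRT/(V − nb) − a n²/V²
nRT/(V − nb) = (2.05)(0.08206)(667)/(1.00 − 2.05×0.0663) = 112.20/0.86409 = 129.85 atm
a n²/V² = (5.59)(2.05)²/(1.00)² = 23.492 atm
P = 129.85 − 23.492 = 106.4 atm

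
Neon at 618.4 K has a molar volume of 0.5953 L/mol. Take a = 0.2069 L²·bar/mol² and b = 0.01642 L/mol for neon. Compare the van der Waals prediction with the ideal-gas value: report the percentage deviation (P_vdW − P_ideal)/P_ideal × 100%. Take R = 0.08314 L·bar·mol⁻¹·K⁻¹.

2.16 %

Ideal: P_ideal = RT/V_m = (0.08314)(618.4)/0.5953 = 86.3662 bar
vdW: P = RT/(V_m − b) − a/V_m² = 51.4138/0.578880 − 0.2069/0.354382 = 88.8160 − 0.583833 = 88.2322 bar
% deviation = (88.2322 − 86.3662)/86.3662 × 100% = 2.16%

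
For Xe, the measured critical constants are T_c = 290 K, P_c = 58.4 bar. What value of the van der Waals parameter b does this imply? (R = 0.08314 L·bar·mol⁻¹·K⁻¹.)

b ≈ 0.05161 L/mol

From T_c = 8a/(27Rb) and P_c = a/(27b²): b = R T_c/(8 P_c).
b = (0.08314)(290)/(8×58.4) = 24.111/467.20 = 0.05161 L/mol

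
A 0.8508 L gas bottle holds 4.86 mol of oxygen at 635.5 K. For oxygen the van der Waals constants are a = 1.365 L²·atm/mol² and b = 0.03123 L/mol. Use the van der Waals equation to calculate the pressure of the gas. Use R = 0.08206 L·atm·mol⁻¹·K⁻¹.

P = nRT/(V − nb) − a n²/V²
nRT/(V − nb) = (4.86)(0.08206)(635.5)/(0.8508 − 4.86×0.03123) = 253.44/0.69902 = 362.56 atm
a n²/V² = (1.365)(4.86)²/(0.8508)² = 44.540 atm
P = 362.56 − 44.540 = 318.0 atm

P ≈ 318.0 atm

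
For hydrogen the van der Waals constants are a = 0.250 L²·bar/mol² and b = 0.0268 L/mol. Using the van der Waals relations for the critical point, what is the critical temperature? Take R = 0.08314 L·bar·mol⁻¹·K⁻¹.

T_c ≈ 33.24 K

For a van der Waals gas, T_c = 8a/(27Rb).
T_c = 8×0.250/(27×0.08314×0.0268) = 2.0000/0.060160 = 33.24 K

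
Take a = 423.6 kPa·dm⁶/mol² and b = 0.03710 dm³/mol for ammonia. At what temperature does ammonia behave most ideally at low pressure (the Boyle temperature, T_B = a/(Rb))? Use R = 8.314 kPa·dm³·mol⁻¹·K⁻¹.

For a van der Waals gas the second virial coefficient B₂ = b − a/(RT) vanishes at T_B = a/(Rb).
T_B = 423.6/(8.314×0.03710) = 423.6/0.30845 = 1373 K

T_B ≈ 1373 K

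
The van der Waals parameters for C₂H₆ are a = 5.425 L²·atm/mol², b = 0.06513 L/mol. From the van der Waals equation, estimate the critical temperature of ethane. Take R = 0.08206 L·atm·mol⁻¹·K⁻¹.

T_c ≈ 300.8 K

For a van der Waals gas, T_c = 8a/(27Rb).
T_c = 8×5.425/(27×0.08206×0.06513) = 43.400/0.14430 = 300.8 K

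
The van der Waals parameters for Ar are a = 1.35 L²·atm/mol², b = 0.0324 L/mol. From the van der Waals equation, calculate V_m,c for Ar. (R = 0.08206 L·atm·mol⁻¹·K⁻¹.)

For a van der Waals gas, V_m,c = 3b.
V_m,c = 3×0.0324 = 0.09720 L/mol

V_m,c ≈ 0.09720 L/mol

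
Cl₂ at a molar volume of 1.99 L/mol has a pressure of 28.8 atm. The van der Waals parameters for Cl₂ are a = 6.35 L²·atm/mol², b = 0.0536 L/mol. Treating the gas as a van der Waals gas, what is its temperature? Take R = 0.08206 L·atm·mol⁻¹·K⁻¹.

T ≈ 717.4 K

T = (P + a/V_m²)(V_m − b)/R
P + a/V_m² = 28.8 + 6.35/(1.99)² = 30.403 atm
V_m − b = 1.99 − 0.0536 = 1.9364 L/mol
T = (30.403)(1.9364)/0.08206 = 717.4 K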